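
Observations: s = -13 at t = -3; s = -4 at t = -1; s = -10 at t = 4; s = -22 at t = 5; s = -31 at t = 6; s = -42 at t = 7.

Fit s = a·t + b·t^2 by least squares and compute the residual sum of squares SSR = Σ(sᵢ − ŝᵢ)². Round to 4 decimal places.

XᵀX·[a, b]ᵀ = Xᵀs reads: 136·a + 720·b = -587;  720·a + 4660·b = -4005.
(Σt·t = 136, Σt·t^2 = 720, Σt^2·t^2 = 4660, Σt·s = -587, Σt^2·s = -4005.)
Eliminating b: 4660·(row 1) − 720·(row 2) gives 115360·a = 4660·(-587) − 720·(-4005) = 148180, so a = 7409/5768.
Then b = ((-4005) − 720·(7409/5768))/4660 = -3051/2884.
Residuals: 2161/5768, -9561/5768, 2579/1442, -11391/5768, -1795/2884, 697/824; SSR = 63965/5768.

SSR = 11.0896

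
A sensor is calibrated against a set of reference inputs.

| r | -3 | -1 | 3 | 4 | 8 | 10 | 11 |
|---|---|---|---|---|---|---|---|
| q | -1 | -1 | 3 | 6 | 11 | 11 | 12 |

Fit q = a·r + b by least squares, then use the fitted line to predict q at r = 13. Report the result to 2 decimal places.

Normal-equation sums: Σr·r = 320, Σr = 32, Σ1 = 7.
Moment sums: Σr·q = 367, Σq = 41.
XᵀX·[a, b]ᵀ = Xᵀq becomes [[320, 32]; [32, 7]]·[a, b]ᵀ = [367, 41]ᵀ.
Δ = 320·7 − 32² = 1216.
a = (367·7 − 32·41)/1216 = 1257/1216; b = (320·41 − 32·367)/1216 = 43/38.
At r = 13: q̂ = (1257/1216)·(13) + (43/38)·(1) = 17717/1216.

q̂ = 14.57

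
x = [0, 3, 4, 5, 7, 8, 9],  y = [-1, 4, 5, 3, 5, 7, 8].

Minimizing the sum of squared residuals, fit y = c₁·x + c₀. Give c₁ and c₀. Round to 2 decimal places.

Sums needed: Σx·x = 244, Σx = 36, Σ1 = 7.
Moment sums: Σx·y = 210, Σy = 31.
So MᵀM·[c₁, c₀]ᵀ = Mᵀy: [[244, 36]; [36, 7]]·[c₁, c₀]ᵀ = [210, 31]ᵀ.
det = 244·7 − 36² = 412.
c₁ = (210·7 − 36·31)/412 = 177/206; c₀ = (244·31 − 36·210)/412 = 1/103.

c₁ = 0.86, c₀ = 0.01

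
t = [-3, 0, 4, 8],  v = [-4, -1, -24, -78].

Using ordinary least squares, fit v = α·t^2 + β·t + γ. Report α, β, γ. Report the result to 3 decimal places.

α = -0.967, β = -1.891, γ = -0.980

Compute the Gram sums: Σt^2·t^2 = 4433, Σt^2·t = 549, Σt^2 = 89, Σt·t = 89, Σt = 9, Σ1 = 4.
Right-hand side: Σt^2·v = -5412, Σt·v = -708, Σv = -107.
Normal equations: [[4433, 549, 89]; [549, 89, 9]; [89, 9, 4]]·[α, β, γ]ᵀ = [-5412, -708, -107]ᵀ.
Row-reducing yields α = -9089/9400, β = -88899/47000, γ = -11519/11750.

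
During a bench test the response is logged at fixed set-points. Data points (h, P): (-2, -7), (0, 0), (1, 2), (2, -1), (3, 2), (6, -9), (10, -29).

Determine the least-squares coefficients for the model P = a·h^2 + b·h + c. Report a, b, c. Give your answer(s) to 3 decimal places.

a = -0.459, b = 1.703, c = -0.770

Entries of MᵀM: Σh^2·h^2 = 11410, Σh^2·h = 1244, Σh^2 = 154, Σh·h = 154, Σh = 20, Σ1 = 7.
Right-hand side: Σh^2·P = -3236, Σh·P = -324, ΣP = -42.
Normal equations: [[11410, 1244, 154]; [1244, 154, 20]; [154, 20, 7]]·[a, b, c]ᵀ = [-3236, -324, -42]ᵀ.
Solving the 3×3 system (Gaussian elimination) gives a = -34952/76167, b = 18530/10881, c = -58658/76167.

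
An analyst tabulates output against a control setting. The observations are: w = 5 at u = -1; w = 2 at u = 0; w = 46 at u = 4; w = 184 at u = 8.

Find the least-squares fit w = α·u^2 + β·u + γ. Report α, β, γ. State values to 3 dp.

α = 2.920, β = -0.578, γ = 1.709

The normal system AᵀA·[α, β, γ]ᵀ = Aᵀw is [[4353, 575, 81]; [575, 81, 11]; [81, 11, 4]]·[α, β, γ]ᵀ = [12517, 1651, 237]ᵀ.
Row-reducing yields α = 19845/6796, β = -3931/6796, γ = 2903/1699.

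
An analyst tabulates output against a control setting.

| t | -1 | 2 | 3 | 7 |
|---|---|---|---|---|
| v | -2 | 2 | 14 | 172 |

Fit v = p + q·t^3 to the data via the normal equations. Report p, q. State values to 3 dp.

MᵀM·[p, q]ᵀ = Mᵀv reads: 4·p + 377·q = 186;  377·p + 118443·q = 59392.
Δ = 4·118443 − 377² = 331643.
p = (186·118443 − 377·59392)/331643 = -27722/25511; q = (4·59392 − 377·186)/331643 = 167446/331643.

p = -1.087, q = 0.505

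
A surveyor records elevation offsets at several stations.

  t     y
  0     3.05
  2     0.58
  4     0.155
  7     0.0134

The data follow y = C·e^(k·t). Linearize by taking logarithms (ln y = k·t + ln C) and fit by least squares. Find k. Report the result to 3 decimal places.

Let Y = ln y. Fitting Y = k·t + ln C by least squares:
Σt = 13.0000, Σ(t)² = 69.0000, Σln y = -5.6064, Σt·ln y = -38.7343.
Equations: 69.0000·k + 13.0000·ln C = -38.7343;  13.0000·k + 4·ln C = -5.6064.
Solving (det = 107.0000): k = -0.76686, ln C = 1.09068.

k = -0.767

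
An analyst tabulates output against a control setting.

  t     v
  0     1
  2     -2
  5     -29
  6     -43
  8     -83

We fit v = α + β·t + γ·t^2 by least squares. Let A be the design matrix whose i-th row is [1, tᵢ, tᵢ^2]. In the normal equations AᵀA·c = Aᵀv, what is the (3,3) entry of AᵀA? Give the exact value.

Row 3 ↔ basis t^2, column 3 ↔ basis t^2, so (AᵀA)_{3,3} = Σᵢ (t^2)·(t^2) = (0)·(0) + (4)·(4) + (25)·(25) + (36)·(36) + (64)·(64) = 6033.

6033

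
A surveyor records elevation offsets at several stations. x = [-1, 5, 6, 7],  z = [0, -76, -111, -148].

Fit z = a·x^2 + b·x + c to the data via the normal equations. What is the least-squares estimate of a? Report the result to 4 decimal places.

a = -2.8895

With design matrix A, AᵀA = [[4323, 683, 111]; [683, 111, 17]; [111, 17, 4]] and Aᵀz = [-13148, -2082, -335]ᵀ.
Row-reducing yields a = -1020/353, b = -2179/1765, c = 2967/1765.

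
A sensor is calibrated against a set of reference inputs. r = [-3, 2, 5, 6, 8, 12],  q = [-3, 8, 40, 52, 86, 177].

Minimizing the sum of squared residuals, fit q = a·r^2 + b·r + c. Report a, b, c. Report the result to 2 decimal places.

MᵀM·[a, b, c]ᵀ = Mᵀq reads: 26850·a + 2562·b + 282·c = 33869;  2562·a + 282·b + 30·c = 3349;  282·a + 30·b + 6·c = 360.
(Σr^2·r^2 = 26850, Σr^2·r = 2562, Σr^2 = 282, Σr·r = 282, Σr = 30, Σ1 = 6, Σr^2·q = 33869, Σr·q = 3349, Σq = 360.)
Row-reducing yields a = 37735/38964, b = 127913/38964, c = -12545/6494.

a = 0.97, b = 3.28, c = -1.93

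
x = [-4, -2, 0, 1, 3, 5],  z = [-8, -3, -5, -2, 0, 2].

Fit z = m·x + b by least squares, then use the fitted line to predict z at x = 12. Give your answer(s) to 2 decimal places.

AᵀA·[m, b]ᵀ = Aᵀz reads: 55·m + 3·b = 46;  3·m + 6·b = -16.
Δ = 55·6 − 3² = 321.
m = (46·6 − 3·(-16))/321 = 108/107; b = (55·(-16) − 3·46)/321 = -1018/321.
At x = 12: ẑ = (108/107)·(12) + (-1018/321)·(1) = 2870/321.

ẑ = 8.94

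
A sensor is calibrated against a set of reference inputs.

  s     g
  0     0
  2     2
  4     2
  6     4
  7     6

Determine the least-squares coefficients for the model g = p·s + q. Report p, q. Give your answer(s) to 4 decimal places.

p = 0.7561, q = -0.0732

Compute the Gram sums: Σs·s = 105, Σs = 19, Σ1 = 5.
Right-hand side: Σs·g = 78, Σg = 14.
XᵀX·[p, q]ᵀ = Xᵀg becomes [[105, 19]; [19, 5]]·[p, q]ᵀ = [78, 14]ᵀ.
Eliminating q: 5·(row 1) − 19·(row 2) gives 164·p = 5·78 − 19·14 = 124, so p = 31/41.
Then q = (14 − 19·(31/41))/5 = -3/41.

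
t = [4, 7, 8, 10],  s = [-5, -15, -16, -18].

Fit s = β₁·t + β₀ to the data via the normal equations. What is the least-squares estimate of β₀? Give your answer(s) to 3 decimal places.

Forming AᵀA = [[229, 29]; [29, 4]] and Aᵀs = [-433, -54]ᵀ gives AᵀA·[β₁, β₀]ᵀ = Aᵀs.
Δ = 229·4 − 29² = 75.
β₁ = ((-433)·4 − 29·(-54))/75 = -166/75; β₀ = (229·(-54) − 29·(-433))/75 = 191/75.

β₀ = 2.547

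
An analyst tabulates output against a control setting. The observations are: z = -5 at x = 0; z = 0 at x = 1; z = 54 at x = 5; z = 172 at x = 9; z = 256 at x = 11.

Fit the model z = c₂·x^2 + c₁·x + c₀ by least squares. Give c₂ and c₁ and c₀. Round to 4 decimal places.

Entries of AᵀA: Σx^2·x^2 = 21828, Σx^2·x = 2186, Σx^2 = 228, Σx·x = 228, Σx = 26, Σ1 = 5.
And Σx^2·z = 46258, Σx·z = 4634, Σz = 477.
AᵀA·[c₂, c₁, c₀]ᵀ = Aᵀz becomes [[21828, 2186, 228]; [2186, 228, 26]; [228, 26, 5]]·[c₂, c₁, c₀]ᵀ = [46258, 4634, 477]ᵀ.
Inverting the 3×3 Gram matrix, [c₂, c₁, c₀]ᵀ = [149712/75019, 127037/75019, -330647/75019]ᵀ.

c₂ = 1.9957, c₁ = 1.6934, c₀ = -4.4075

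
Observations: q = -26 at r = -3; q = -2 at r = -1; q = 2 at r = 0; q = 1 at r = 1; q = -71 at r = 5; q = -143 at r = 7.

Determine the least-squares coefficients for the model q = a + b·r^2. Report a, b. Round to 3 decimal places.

a = 2.047, b = -2.956

From the data, Σ1 = 6, Σr^2 = 85, Σr^2·r^2 = 3109.
And Σq = -239, Σr^2·q = -9017.
So XᵀX·[a, b]ᵀ = Xᵀq: [[6, 85]; [85, 3109]]·[a, b]ᵀ = [-239, -9017]ᵀ.
Eliminating b: 3109·(row 1) − 85·(row 2) gives 11429·a = 3109·(-239) − 85·(-9017) = 23394, so a = 23394/11429.
Then b = ((-9017) − 85·(23394/11429))/3109 = -33787/11429.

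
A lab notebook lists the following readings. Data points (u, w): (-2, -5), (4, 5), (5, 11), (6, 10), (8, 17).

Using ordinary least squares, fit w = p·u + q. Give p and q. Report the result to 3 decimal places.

Normal-equation sums: Σu·u = 145, Σu = 21, Σ1 = 5.
Right-hand side: Σu·w = 281, Σw = 38.
MᵀM·[p, q]ᵀ = Mᵀw becomes [[145, 21]; [21, 5]]·[p, q]ᵀ = [281, 38]ᵀ.
Eliminating q: 5·(row 1) − 21·(row 2) gives 284·p = 5·281 − 21·38 = 607, so p = 607/284.
Then q = (38 − 21·(607/284))/5 = -391/284.

p = 2.137, q = -1.377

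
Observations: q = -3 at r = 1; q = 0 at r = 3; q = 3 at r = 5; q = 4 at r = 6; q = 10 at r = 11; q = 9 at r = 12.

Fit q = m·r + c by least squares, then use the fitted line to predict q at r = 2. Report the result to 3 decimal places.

From the data, Σr·r = 336, Σr = 38, Σ1 = 6.
Moment sums: Σr·q = 254, Σq = 23.
det = 336·6 − 38² = 572.
m = (254·6 − 38·23)/572 = 25/22; c = (336·23 − 38·254)/572 = -37/11.
At r = 2: q̂ = (25/22)·(2) + (-37/11)·(1) = -12/11.

q̂ = -1.091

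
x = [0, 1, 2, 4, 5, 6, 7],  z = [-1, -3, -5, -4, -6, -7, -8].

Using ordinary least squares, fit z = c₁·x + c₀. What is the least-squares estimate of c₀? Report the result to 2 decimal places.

c₀ = -1.81

MᵀM·[c₁, c₀]ᵀ = Mᵀz reads: 131·c₁ + 25·c₀ = -157;  25·c₁ + 7·c₀ = -34.
Eliminating c₀: 7·(row 1) − 25·(row 2) gives 292·c₁ = 7·(-157) − 25·(-34) = -249, so c₁ = -249/292.
Then c₀ = ((-34) − 25·(-249/292))/7 = -529/292.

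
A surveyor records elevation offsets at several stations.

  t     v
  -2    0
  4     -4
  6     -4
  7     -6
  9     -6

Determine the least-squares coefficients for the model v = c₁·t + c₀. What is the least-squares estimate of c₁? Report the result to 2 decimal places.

c₁ = -0.56

Entries of AᵀA: Σt·t = 186, Σt = 24, Σ1 = 5.
And Σt·v = -136, Σv = -20.
Normal equations: [[186, 24]; [24, 5]]·[c₁, c₀]ᵀ = [-136, -20]ᵀ.
det = 186·5 − 24² = 354.
c₁ = ((-136)·5 − 24·(-20))/354 = -100/177; c₀ = (186·(-20) − 24·(-136))/354 = -76/59.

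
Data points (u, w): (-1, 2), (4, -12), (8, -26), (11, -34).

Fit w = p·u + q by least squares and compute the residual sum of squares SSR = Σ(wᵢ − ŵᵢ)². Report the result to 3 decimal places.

From the data, Σu·u = 202, Σu = 22, Σ1 = 4.
And Σu·w = -632, Σw = -70.
Eliminating q: 4·(row 1) − 22·(row 2) gives 324·p = 4·(-632) − 22·(-70) = -988, so p = -247/81.
Then q = ((-70) − 22·(-247/81))/4 = -59/81.
Residuals: -26/81, 25/27, -71/81, 22/81; SSR = 146/81.

SSR = 1.802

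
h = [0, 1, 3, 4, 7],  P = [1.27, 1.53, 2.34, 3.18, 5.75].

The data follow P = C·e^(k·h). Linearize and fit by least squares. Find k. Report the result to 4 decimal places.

Taking logs, ln P = k·h + ln C, so regress ln P on h.
Σh = 15.0000, Σ(h)² = 75.0000, Σln P = 4.4205, Σh·ln P = 19.8476.
Equations: 75.0000·k + 15.0000·ln C = 19.8476;  15.0000·k + 5·ln C = 4.4205.
Slope k = (n·Σh·ln P − Σh·Σln P)/(n·Σ(h)² − (Σh)²) = (5·19.8476 − 15.0000·4.4205)/150.0000 = 0.21954; ln C = (Σln P − k·Σh)/n = 0.22549.

k = 0.2195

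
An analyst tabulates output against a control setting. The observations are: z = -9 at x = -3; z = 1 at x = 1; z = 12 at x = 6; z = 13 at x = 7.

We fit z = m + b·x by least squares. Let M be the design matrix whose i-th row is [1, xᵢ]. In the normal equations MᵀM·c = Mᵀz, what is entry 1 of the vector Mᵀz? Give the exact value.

17

Entry 1 ↔ basis 1, so (Mᵀz)_{1} = Σᵢ zᵢ = (1)·(-9) + (1)·(1) + (1)·(12) + (1)·(13) = 17.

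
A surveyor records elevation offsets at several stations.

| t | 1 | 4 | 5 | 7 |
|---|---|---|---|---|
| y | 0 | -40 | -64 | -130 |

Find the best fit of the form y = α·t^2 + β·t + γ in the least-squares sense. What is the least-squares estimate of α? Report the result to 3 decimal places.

α = -2.800

From the data, Σt^2·t^2 = 3283, Σt^2·t = 533, Σt^2 = 91, Σt·t = 91, Σt = 17, Σ1 = 4.
For Xᵀy: Σt^2·y = -8610, Σt·y = -1390, Σy = -234.
Row-reducing yields α = -14/5, β = 56/75, γ = 152/75.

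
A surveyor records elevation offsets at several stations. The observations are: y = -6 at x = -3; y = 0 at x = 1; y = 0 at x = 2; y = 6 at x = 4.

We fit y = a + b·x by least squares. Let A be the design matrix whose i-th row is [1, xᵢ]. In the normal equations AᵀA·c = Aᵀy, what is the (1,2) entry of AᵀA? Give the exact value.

4

Row 1 ↔ basis 1, column 2 ↔ basis x, so (AᵀA)_{1,2} = Σᵢ x = (1)·(-3) + (1)·(1) + (1)·(2) + (1)·(4) = 4.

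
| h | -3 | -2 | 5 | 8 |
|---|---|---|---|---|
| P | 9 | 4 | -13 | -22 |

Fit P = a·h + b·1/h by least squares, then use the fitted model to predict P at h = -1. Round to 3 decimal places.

P̂ = 0.955

Normal-equation sums: Σh·h = 102, Σh·1/h = 4, Σ1/h·1/h = 6001/14400.
For AᵀP: Σh·P = -276, Σ1/h·P = -207/20.
Normal equations: [[102, 4]; [4, 6001/14400]]·[a, b]ᵀ = [-276, -207/20]ᵀ.
Eliminating b: (6001/14400)·(row 1) − 4·(row 2) gives (63617/2400)·a = (6001/14400)·(-276) − 4·(-207/20) = -88343/1200, so a = -176686/63617.
Then b = ((-207/20) − 4·(-176686/63617))/(6001/14400) = 115920/63617.
At h = -1: P̂ = (-176686/63617)·(-1) + (115920/63617)·(-1) = 60766/63617.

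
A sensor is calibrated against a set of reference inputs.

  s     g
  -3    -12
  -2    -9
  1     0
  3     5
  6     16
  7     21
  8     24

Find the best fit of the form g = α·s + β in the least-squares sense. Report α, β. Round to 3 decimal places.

From the data, Σs·s = 172, Σs = 20, Σ1 = 7.
Moment sums: Σs·g = 504, Σg = 45.
Eliminating β: 7·(row 1) − 20·(row 2) gives 804·α = 7·504 − 20·45 = 2628, so α = 219/67.
Then β = (45 − 20·(219/67))/7 = -195/67.

α = 3.269, β = -2.910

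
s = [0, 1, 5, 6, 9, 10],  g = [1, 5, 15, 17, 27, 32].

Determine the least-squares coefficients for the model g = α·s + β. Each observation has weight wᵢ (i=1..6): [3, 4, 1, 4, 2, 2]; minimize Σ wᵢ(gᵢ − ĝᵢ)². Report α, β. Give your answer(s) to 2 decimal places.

Entries of AᵀWA: Σwᵢ·s·s = 535, Σwᵢ·s = 71, Σwᵢ·1 = 16.
And Σwᵢ·s·g = 1629, Σwᵢ·g = 224.
Normal equations: [[535, 71]; [71, 16]]·[α, β]ᵀ = [1629, 224]ᵀ.
Determinant 535·16 − 71² = 3519.
α = (1629·16 − 71·224)/3519 = 10160/3519; β = (535·224 − 71·1629)/3519 = 4181/3519.

α = 2.89, β = 1.19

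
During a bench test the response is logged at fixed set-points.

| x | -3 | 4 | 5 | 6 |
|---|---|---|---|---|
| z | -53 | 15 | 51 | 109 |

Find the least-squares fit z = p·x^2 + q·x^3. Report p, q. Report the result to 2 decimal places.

From the data, Σx^2·x^2 = 2258, Σx^2·x^3 = 11682, Σx^3·x^3 = 67106.
For Mᵀz: Σx^2·z = 4962, Σx^3·z = 32310.
Δ = 2258·67106 − 11682² = 15056224.
p = (4962·67106 − 11682·32310)/15056224 = -5558181/1882028; q = (2258·32310 − 11682·4962)/15056224 = 1873737/1882028.

p = -2.95, q = 1.00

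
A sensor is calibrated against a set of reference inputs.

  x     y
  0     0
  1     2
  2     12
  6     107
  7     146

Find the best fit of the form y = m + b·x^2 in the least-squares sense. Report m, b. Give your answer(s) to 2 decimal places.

m = -0.32, b = 2.98

Setting ∂/∂m … = 0 gives: 5·m + 90·b = 267;  90·m + 3714·b = 11056.
(Σ1 = 5, Σx^2 = 90, Σx^2·x^2 = 3714, Σy = 267, Σx^2·y = 11056.)
Δ = 5·3714 − 90² = 10470.
m = (267·3714 − 90·11056)/10470 = -567/1745; b = (5·11056 − 90·267)/10470 = 3125/1047.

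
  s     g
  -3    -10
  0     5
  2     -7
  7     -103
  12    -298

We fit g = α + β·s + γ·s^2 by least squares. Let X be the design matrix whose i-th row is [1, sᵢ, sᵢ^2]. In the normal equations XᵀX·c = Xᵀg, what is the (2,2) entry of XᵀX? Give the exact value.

Row 2 ↔ basis s, column 2 ↔ basis s, so (XᵀX)_{2,2} = Σᵢ (s)·(s) = (-3)·(-3) + (0)·(0) + (2)·(2) + (7)·(7) + (12)·(12) = 206.

206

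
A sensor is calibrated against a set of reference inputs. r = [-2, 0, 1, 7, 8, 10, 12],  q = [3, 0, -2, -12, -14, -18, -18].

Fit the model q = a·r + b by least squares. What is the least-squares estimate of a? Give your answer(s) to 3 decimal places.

a = -1.619

The normal equations are: 362·a + 36·b = -600;  36·a + 7·b = -61.
Δ = 362·7 − 36² = 1238.
a = ((-600)·7 − 36·(-61))/1238 = -1002/619; b = (362·(-61) − 36·(-600))/1238 = -241/619.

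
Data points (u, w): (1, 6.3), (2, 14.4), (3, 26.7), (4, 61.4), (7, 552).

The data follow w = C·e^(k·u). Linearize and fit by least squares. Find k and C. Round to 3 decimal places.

Taking logs, ln w = k·u + ln C, so regress ln w on u.
XᵀX = [[79.0000, 17.0000]; [17.0000, 5]], rhs = [77.6935, 18.2234]ᵀ  (here Σu = 17.0000, Σ(u)² = 79.0000, Σln w = 18.2234, Σu·ln w = 77.6935).
Solving (det = 106.0000): k = 0.74217, ln C = 1.12132, so C = exp(1.12132) = 3.06889.

k = 0.742, C = 3.069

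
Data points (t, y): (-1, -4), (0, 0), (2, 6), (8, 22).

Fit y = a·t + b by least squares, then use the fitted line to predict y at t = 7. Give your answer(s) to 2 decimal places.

Normal-equation sums: Σt·t = 69, Σt = 9, Σ1 = 4.
Moment sums: Σt·y = 192, Σy = 24.
AᵀA·[a, b]ᵀ = Aᵀy becomes [[69, 9]; [9, 4]]·[a, b]ᵀ = [192, 24]ᵀ.
Eliminating b: 4·(row 1) − 9·(row 2) gives 195·a = 4·192 − 9·24 = 552, so a = 184/65.
Then b = (24 − 9·(184/65))/4 = -24/65.
At t = 7: ŷ = (184/65)·(7) + (-24/65)·(1) = 1264/65.

ŷ = 19.45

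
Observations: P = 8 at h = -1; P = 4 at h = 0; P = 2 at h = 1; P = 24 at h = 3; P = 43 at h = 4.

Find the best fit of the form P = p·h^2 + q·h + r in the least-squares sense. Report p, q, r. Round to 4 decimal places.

Normal-equation sums: Σh^2·h^2 = 339, Σh^2·h = 91, Σh^2 = 27, Σh·h = 27, Σh = 7, Σ1 = 5.
Moment sums: Σh^2·P = 914, Σh·P = 238, ΣP = 81.
Row-reducing yields p = 1961/616, q = -229/88, r = 817/308.

p = 3.1834, q = -2.6023, r = 2.6526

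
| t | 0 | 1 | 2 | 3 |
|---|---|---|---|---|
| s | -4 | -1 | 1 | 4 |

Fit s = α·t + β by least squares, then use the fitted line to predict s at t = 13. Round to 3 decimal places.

Sums needed: Σt·t = 14, Σt = 6, Σ1 = 4.
Right-hand side: Σt·s = 13, Σs = 0.
Normal equations: [[14, 6]; [6, 4]]·[α, β]ᵀ = [13, 0]ᵀ.
Eliminating β: 4·(row 1) − 6·(row 2) gives 20·α = 4·13 − 6·0 = 52, so α = 13/5.
Then β = (0 − 6·(13/5))/4 = -39/10.
At t = 13: ŝ = (13/5)·(13) + (-39/10)·(1) = 299/10.

ŝ = 29.900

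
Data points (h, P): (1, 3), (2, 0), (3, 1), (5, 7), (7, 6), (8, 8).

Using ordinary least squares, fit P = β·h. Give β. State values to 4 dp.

β = 0.9671

Forming AᵀA = [[152]] and AᵀP = [147]ᵀ gives AᵀA·[β]ᵀ = AᵀP.
β = 147/152 = 0.967105.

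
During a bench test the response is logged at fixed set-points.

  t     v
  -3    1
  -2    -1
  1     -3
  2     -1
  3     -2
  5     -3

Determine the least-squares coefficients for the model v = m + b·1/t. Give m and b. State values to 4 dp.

Compute the Gram sums: Σ1 = 6, Σ1/t = 6/5, Σ1/t·1/t = 793/450.
And Σv = -9, Σ1/t·v = -23/5.
Normal equations: [[6, 6/5]; [6/5, 793/450]]·[m, b]ᵀ = [-9, -23/5]ᵀ.
det = 6·(793/450) − (6/5)² = 137/15.
m = ((-9)·(793/450) − (6/5)·(-23/5))/(137/15) = -1551/1370; b = (6·(-23/5) − (6/5)·(-9))/(137/15) = -252/137.

m = -1.1321, b = -1.8394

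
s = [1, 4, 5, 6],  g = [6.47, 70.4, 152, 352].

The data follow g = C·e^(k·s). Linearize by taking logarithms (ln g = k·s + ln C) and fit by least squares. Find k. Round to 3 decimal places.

k = 0.796

Linearized form: ln g = k·s + ln C. From the 4 transformed points,
Σs = 16.0000, Σ(s)² = 78.0000, Σln g = 17.0089, Σs·ln g = 79.1851.
Equations: 78.0000·k + 16.0000·ln C = 79.1851;  16.0000·k + 4·ln C = 17.0089.
Slope k = (n·Σs·ln g − Σs·Σln g)/(n·Σ(s)² − (Σs)²) = (4·79.1851 − 16.0000·17.0089)/56.0000 = 0.79640; ln C = (Σln g − k·Σs)/n = 1.06662.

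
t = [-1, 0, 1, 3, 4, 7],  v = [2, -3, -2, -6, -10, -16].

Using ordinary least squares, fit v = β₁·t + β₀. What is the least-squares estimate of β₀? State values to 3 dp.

Forming MᵀM = [[76, 14]; [14, 6]] and Mᵀv = [-174, -35]ᵀ gives MᵀM·[β₁, β₀]ᵀ = Mᵀv.
det = 76·6 − 14² = 260.
β₁ = ((-174)·6 − 14·(-35))/260 = -277/130; β₀ = (76·(-35) − 14·(-174))/260 = -56/65.

β₀ = -0.862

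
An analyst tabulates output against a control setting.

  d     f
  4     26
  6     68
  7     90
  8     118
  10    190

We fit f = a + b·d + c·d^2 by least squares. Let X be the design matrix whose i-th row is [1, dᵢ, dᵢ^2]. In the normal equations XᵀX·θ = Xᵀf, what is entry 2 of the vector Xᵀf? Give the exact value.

3986

Entry 2 ↔ basis d, so (Xᵀf)_{2} = Σᵢ (d)·fᵢ = (4)·(26) + (6)·(68) + (7)·(90) + (8)·(118) + (10)·(190) = 3986.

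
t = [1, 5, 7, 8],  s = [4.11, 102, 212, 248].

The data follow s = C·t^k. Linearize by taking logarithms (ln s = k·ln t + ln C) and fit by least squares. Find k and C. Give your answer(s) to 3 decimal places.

k = 1.995, C = 4.123

Linearized form: ln s = k·ln t + ln C. From the 4 transformed points,
XᵀX = [[10.7009, 5.6348]; [5.6348, 4]], rhs = [29.3319, 16.9084]ᵀ  (here Σln t = 5.6348, Σ(ln t)² = 10.7009, Σln s = 16.9084, Σln t·ln s = 29.3319).
Δ = 10.7009·4 − (5.6348)² = 11.0529; k = (29.3319·4 − 5.6348·16.9084)/11.0529 = 1.99516, ln C = (10.7009·16.9084 − 5.6348·29.3319)/11.0529 = 1.41653, so C = exp(1.41653) = 4.12279.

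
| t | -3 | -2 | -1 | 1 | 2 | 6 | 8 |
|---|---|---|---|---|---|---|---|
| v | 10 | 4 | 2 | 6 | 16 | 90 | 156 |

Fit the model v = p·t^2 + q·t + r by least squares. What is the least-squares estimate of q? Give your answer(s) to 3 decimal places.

q = 2.889

The normal system MᵀM·[p, q, r]ᵀ = Mᵀv is [[5507, 701, 119]; [701, 119, 11]; [119, 11, 7]]·[p, q, r]ᵀ = [13402, 1786, 284]ᵀ.
Inverting the 3×3 Gram matrix, [p, q, r]ᵀ = [107033/52603, 151975/52603, 75800/52603]ᵀ.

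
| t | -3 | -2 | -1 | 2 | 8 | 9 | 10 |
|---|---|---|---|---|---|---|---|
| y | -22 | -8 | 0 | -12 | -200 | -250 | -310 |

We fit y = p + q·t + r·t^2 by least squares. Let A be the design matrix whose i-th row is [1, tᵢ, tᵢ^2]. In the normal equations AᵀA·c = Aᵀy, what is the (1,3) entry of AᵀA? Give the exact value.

263

Row 1 ↔ basis 1, column 3 ↔ basis t^2, so (AᵀA)_{1,3} = Σᵢ t^2 = (1)·(9) + (1)·(4) + (1)·(1) + (1)·(4) + (1)·(64) + (1)·(81) + (1)·(100) = 263.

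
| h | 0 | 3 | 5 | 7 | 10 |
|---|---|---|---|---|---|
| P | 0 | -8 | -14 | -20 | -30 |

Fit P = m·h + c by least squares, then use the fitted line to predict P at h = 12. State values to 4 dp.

Setting ∂/∂m … = 0 gives: 183·m + 25·c = -534;  25·m + 5·c = -72.
(Σh·h = 183, Σh = 25, Σ1 = 5, Σh·P = -534, ΣP = -72.)
Eliminating c: 5·(row 1) − 25·(row 2) gives 290·m = 5·(-534) − 25·(-72) = -870, so m = -3.
Then c = ((-72) − 25·(-3))/5 = 3/5.
At h = 12: P̂ = (-3)·(12) + (3/5)·(1) = -177/5.

P̂ = -35.4000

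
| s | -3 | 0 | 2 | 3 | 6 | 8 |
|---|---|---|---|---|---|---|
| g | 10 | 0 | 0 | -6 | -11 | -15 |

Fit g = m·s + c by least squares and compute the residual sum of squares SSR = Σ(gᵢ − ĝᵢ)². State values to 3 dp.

Setting ∂/∂m … = 0 gives: 122·m + 16·c = -234;  16·m + 6·c = -22.
(Σs·s = 122, Σs = 16, Σ1 = 6, Σs·g = -234, Σg = -22.)
Eliminating c: 6·(row 1) − 16·(row 2) gives 476·m = 6·(-234) − 16·(-22) = -1052, so m = -263/119.
Then c = ((-22) − 16·(-263/119))/6 = 265/119.
Residuals: 8/7, -265/119, 261/119, -190/119, 4/119, 54/119; SSR = 1646/119.

SSR = 13.832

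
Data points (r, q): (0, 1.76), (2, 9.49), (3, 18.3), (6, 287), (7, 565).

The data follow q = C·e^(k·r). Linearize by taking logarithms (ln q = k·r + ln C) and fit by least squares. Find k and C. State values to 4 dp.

k = 0.8358, C = 1.7073

Linearized form: ln q = k·r + ln C. From the 5 transformed points,
AᵀA = [[98.0000, 18.0000]; [18.0000, 5]], rhs = [91.5359, 17.7188]ᵀ  (here Σr = 18.0000, Σ(r)² = 98.0000, Σln q = 17.7188, Σr·ln q = 91.5359).
Δ = 98.0000·5 − (18.0000)² = 166.0000; k = (91.5359·5 − 18.0000·17.7188)/166.0000 = 0.83579, ln C = (98.0000·17.7188 − 18.0000·91.5359)/166.0000 = 0.53490, so C = exp(0.53490) = 1.70728.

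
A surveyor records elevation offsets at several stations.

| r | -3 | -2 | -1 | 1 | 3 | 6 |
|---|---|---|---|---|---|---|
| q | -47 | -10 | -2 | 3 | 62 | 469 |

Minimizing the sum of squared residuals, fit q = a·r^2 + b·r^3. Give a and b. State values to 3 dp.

The normal system MᵀM·[a, b]ᵀ = Mᵀq is [[1476, 7744]; [7744, 48180]]·[a, b]ᵀ = [16980, 104332]ᵀ.
Eliminating b: 48180·(row 1) − 7744·(row 2) gives 11144144·a = 48180·16980 − 7744·104332 = 10149392, so a = 57667/63319.
Then b = (104332 − 7744·(57667/63319))/48180 = 1406307/696509.

a = 0.911, b = 2.019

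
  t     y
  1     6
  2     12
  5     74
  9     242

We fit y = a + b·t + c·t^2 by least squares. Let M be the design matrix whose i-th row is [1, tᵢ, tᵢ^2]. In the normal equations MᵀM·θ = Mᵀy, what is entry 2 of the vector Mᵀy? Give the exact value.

2578

Entry 2 ↔ basis t, so (Mᵀy)_{2} = Σᵢ (t)·yᵢ = (1)·(6) + (2)·(12) + (5)·(74) + (9)·(242) = 2578.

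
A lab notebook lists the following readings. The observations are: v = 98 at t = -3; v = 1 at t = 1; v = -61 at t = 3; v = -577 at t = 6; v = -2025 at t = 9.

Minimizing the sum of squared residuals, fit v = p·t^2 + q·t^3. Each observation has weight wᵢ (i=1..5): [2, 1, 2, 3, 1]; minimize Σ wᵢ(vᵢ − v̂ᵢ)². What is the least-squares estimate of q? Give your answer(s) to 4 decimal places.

q = -2.9958

With design matrix X, XᵀWX = [[10774, 82378]; [82378, 674326]] and XᵀWv = [-225674, -1858706]ᵀ.
det = 10774·674326 − 82378² = 479053440.
p = ((-225674)·674326 − 82378·(-1858706))/479053440 = 13036627/6653520; q = (10774·(-1858706) − 82378·(-225674))/479053440 = -19932301/6653520.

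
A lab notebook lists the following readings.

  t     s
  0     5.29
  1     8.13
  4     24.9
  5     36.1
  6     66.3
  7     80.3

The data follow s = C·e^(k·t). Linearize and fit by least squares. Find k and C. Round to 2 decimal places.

k = 0.40, C = 5.33

Let Y = ln s. Fitting Y = k·t + ln C by least squares:
Σt = 23.0000, Σ(t)² = 127.0000, Σln s = 19.1425, Σt·ln s = 88.7520.
Equations: 127.0000·k + 23.0000·ln C = 88.7520;  23.0000·k + 6·ln C = 19.1425.
Slope k = (n·Σt·ln s − Σt·Σln s)/(n·Σ(t)² − (Σt)²) = (6·88.7520 − 23.0000·19.1425)/233.0000 = 0.39586; ln C = (Σln s − k·Σt)/n = 1.67297, so C = exp(1.67297) = 5.32794.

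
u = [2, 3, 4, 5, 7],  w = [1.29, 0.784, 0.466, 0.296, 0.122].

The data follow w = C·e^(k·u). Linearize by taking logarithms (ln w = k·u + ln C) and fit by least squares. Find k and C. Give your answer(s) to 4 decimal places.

k = -0.4716, C = 3.2094

Taking logs, ln w = k·u + ln C, so regress ln w on u.
XᵀX = [[103.0000, 21.0000]; [21.0000, 5]], rhs = [-24.0882, -4.0734]ᵀ  (here Σu = 21.0000, Σ(u)² = 103.0000, Σln w = -4.0734, Σu·ln w = -24.0882).
Slope k = (n·Σu·ln w − Σu·Σln w)/(n·Σ(u)² − (Σu)²) = (5·-24.0882 − 21.0000·-4.0734)/74.0000 = -0.47161; ln C = (Σln w − k·Σu)/n = 1.16609, so C = exp(1.16609) = 3.20942.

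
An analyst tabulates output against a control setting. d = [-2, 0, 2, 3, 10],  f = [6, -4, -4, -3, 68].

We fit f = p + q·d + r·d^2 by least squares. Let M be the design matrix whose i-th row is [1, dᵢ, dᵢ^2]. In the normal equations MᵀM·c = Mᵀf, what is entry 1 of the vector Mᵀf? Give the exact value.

63

Entry 1 ↔ basis 1, so (Mᵀf)_{1} = Σᵢ fᵢ = (1)·(6) + (1)·(-4) + (1)·(-4) + (1)·(-3) + (1)·(68) = 63.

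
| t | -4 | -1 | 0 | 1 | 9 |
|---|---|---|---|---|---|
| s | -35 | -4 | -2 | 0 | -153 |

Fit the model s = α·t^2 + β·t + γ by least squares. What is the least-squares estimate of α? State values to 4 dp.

α = -1.9712

With design matrix M, MᵀM = [[6819, 665, 99]; [665, 99, 5]; [99, 5, 5]] and Mᵀs = [-12957, -1233, -194]ᵀ.
Solving the 3×3 system (Gaussian elimination) gives α = -24001/12176, β = 9933/12176, γ = -3571/6088.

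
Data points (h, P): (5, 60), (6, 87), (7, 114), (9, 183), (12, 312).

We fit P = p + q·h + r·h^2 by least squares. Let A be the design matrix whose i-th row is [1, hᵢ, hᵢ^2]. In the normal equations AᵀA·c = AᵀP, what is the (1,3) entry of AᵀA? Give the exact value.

Row 1 ↔ basis 1, column 3 ↔ basis h^2, so (AᵀA)_{1,3} = Σᵢ h^2 = (1)·(25) + (1)·(36) + (1)·(49) + (1)·(81) + (1)·(144) = 335.

335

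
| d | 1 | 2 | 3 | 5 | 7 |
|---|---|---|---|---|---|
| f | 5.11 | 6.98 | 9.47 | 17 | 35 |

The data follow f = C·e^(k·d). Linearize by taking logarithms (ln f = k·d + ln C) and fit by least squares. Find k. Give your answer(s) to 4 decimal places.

k = 0.3171

With ln fᵢ as the transformed response and dᵢ as the regressor:
Σd = 18.0000, Σ(d)² = 88.0000, Σln f = 12.2109, Σd·ln f = 51.3152.
Equations: 88.0000·k + 18.0000·ln C = 51.3152;  18.0000·k + 5·ln C = 12.2109.
Δ = 88.0000·5 − (18.0000)² = 116.0000; k = (51.3152·5 − 18.0000·12.2109)/116.0000 = 0.31706, ln C = (88.0000·12.2109 − 18.0000·51.3152)/116.0000 = 1.30077.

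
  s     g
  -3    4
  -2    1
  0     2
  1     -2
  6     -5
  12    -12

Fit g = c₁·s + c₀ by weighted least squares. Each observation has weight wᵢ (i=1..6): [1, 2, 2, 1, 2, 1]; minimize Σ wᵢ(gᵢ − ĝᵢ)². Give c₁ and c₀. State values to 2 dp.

c₁ = -0.98, c₀ = 0.40

Sums needed: Σwᵢ·s·s = 234, Σwᵢ·s = 18, Σwᵢ·1 = 9.
And Σwᵢ·s·g = -222, Σwᵢ·g = -14.
Normal equations: [[234, 18]; [18, 9]]·[c₁, c₀]ᵀ = [-222, -14]ᵀ.
Δ = 234·9 − 18² = 1782.
c₁ = ((-222)·9 − 18·(-14))/1782 = -97/99; c₀ = (234·(-14) − 18·(-222))/1782 = 40/99.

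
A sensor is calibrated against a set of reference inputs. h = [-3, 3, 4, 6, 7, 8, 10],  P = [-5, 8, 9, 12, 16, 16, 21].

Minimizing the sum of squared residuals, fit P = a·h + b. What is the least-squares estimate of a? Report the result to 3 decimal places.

a = 1.963

Entries of AᵀA: Σh·h = 283, Σh = 35, Σ1 = 7.
For AᵀP: Σh·P = 597, ΣP = 77.
Δ = 283·7 − 35² = 756.
a = (597·7 − 35·77)/756 = 53/27; b = (283·77 − 35·597)/756 = 32/27.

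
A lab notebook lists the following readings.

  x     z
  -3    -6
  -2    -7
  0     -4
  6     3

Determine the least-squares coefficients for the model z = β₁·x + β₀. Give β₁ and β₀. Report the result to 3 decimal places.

β₁ = 1.097, β₀ = -3.774

Entries of AᵀA: Σx·x = 49, Σx = 1, Σ1 = 4.
Right-hand side: Σx·z = 50, Σz = -14.
AᵀA·[β₁, β₀]ᵀ = Aᵀz becomes [[49, 1]; [1, 4]]·[β₁, β₀]ᵀ = [50, -14]ᵀ.
Determinant 49·4 − 1² = 195.
β₁ = (50·4 − 1·(-14))/195 = 214/195; β₀ = (49·(-14) − 1·50)/195 = -736/195.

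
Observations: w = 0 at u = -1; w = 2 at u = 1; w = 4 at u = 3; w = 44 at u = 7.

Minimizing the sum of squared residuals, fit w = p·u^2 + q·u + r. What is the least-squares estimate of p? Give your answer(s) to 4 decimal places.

Entries of MᵀM: Σu^2·u^2 = 2484, Σu^2·u = 370, Σu^2 = 60, Σu·u = 60, Σu = 10, Σ1 = 4.
Moment sums: Σu^2·w = 2194, Σu·w = 322, Σw = 50.
MᵀM·[p, q, r]ᵀ = Mᵀw becomes [[2484, 370, 60]; [370, 60, 10]; [60, 10, 4]]·[p, q, r]ᵀ = [2194, 322, 50]ᵀ.
Row-reducing yields p = 45/44, q = -4/5, r = -37/44.

p = 1.0227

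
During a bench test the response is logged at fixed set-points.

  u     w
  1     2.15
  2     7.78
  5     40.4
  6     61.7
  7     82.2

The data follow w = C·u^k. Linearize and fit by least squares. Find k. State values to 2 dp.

k = 1.86

Let Y = ln w. Fitting Y = k·ln u + ln C by least squares:
Σln u = 6.0403, Σ(ln u)² = 10.0677, Σln w = 15.0473, Σln u·ln w = 23.3410.
Equations: 10.0677·k + 6.0403·ln C = 23.3410;  6.0403·k + 5·ln C = 15.0473.
Slope k = (n·Σln u·ln w − Σln u·Σln w)/(n·Σ(ln u)² − (Σln u)²) = (5·23.3410 − 6.0403·15.0473)/13.8539 = 1.86342; ln C = (Σln w − k·Σln u)/n = 0.75835.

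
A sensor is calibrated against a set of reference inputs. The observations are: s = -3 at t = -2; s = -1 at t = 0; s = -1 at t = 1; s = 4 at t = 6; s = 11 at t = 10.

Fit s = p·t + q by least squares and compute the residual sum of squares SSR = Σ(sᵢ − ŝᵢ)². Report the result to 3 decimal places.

XᵀX·[p, q]ᵀ = Xᵀs reads: 141·p + 15·q = 139;  15·p + 5·q = 10.
(Σt·t = 141, Σt = 15, Σ1 = 5, Σt·s = 139, Σs = 10.)
Eliminating q: 5·(row 1) − 15·(row 2) gives 480·p = 5·139 − 15·10 = 545, so p = 109/96.
Then q = (10 − 15·(109/96))/5 = -45/32.
Residuals: 65/96, 13/32, -35/48, -45/32, 101/96; SSR = 407/96.

SSR = 4.240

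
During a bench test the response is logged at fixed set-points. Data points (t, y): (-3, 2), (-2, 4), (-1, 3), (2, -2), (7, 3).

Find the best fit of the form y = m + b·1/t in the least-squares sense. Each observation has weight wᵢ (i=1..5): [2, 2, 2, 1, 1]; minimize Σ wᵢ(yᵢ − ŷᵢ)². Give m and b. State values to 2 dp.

Forming MᵀWM = [[8, -127/42]; [-127/42, 5279/1764]] and MᵀWy = [19, -250/21]ᵀ gives MᵀWM·[m, b]ᵀ = MᵀWy.
Determinant 8·(5279/1764) − (-127/42)² = 1243/84.
m = (19·(5279/1764) − (-127/42)·(-250/21))/(1243/84) = 12267/8701; b = (8·(-250/21) − (-127/42)·19)/(1243/84) = -3174/1243.

m = 1.41, b = -2.55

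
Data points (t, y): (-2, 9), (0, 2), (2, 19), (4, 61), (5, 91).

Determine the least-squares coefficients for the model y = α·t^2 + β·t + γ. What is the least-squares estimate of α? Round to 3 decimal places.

α = 3.061

With design matrix M, MᵀM = [[913, 189, 49]; [189, 49, 9]; [49, 9, 5]] and Mᵀy = [3363, 719, 182]ᵀ.
Solving the 3×3 system (Gaussian elimination) gives α = 15439/5044, β = 12743/5044, γ = 4681/2522.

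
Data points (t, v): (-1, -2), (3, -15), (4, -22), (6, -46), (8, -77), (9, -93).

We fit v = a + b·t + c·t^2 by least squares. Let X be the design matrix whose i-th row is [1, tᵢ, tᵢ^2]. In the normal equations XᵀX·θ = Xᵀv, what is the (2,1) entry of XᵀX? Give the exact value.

29

Row 2 ↔ basis t, column 1 ↔ basis 1, so (XᵀX)_{2,1} = Σᵢ t = (-1)·(1) + (3)·(1) + (4)·(1) + (6)·(1) + (8)·(1) + (9)·(1) = 29.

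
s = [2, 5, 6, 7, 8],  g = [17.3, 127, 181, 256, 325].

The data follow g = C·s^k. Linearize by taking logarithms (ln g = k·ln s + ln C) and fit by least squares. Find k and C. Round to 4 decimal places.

With ln gᵢ as the transformed response and ln sᵢ as the regressor:
Σln s = 8.1197, Σ(ln s)² = 14.3918, Σln g = 24.2224, Σln s·ln g = 41.9044.
Normal system: [[14.3918, 8.1197]; [8.1197, 5]]·[k, ln C]ᵀ = [41.9044, 24.2224]ᵀ.
Slope k = (n·Σln s·ln g − Σln s·Σln g)/(n·Σ(ln s)² − (Σln s)²) = (5·41.9044 − 8.1197·24.2224)/6.0295 = 2.13010; ln C = (Σln g − k·Σln s)/n = 1.38532, so C = exp(1.38532) = 3.99610.

k = 2.1301, C = 3.9961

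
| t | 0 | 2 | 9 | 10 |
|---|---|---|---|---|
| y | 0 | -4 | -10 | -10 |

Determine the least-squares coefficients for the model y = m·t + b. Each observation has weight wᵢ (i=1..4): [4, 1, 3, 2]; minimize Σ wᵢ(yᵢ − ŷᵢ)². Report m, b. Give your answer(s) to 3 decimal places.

Setting ∂/∂m … = 0 gives: 447·m + 49·b = -478;  49·m + 10·b = -54.
(Σwᵢ·t·t = 447, Σwᵢ·t = 49, Σwᵢ·1 = 10, Σwᵢ·t·y = -478, Σwᵢ·y = -54.)
Eliminating b: 10·(row 1) − 49·(row 2) gives 2069·m = 10·(-478) − 49·(-54) = -2134, so m = -2134/2069.
Then b = ((-54) − 49·(-2134/2069))/10 = -716/2069.

m = -1.031, b = -0.346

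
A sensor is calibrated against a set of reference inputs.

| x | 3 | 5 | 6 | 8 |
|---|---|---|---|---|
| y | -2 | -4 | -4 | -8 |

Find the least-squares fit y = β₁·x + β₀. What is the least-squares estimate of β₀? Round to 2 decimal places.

Normal-equation sums: Σx·x = 134, Σx = 22, Σ1 = 4.
Moment sums: Σx·y = -114, Σy = -18.
Normal equations: [[134, 22]; [22, 4]]·[β₁, β₀]ᵀ = [-114, -18]ᵀ.
Eliminating β₀: 4·(row 1) − 22·(row 2) gives 52·β₁ = 4·(-114) − 22·(-18) = -60, so β₁ = -15/13.
Then β₀ = ((-18) − 22·(-15/13))/4 = 24/13.

β₀ = 1.85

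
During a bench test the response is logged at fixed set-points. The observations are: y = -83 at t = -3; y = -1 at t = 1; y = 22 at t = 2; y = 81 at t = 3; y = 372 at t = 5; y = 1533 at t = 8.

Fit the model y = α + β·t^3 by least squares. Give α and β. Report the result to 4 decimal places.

α = -2.1436, β = 2.9982

Setting ∂/∂α … = 0 gives: 6·α + 646·β = 1924;  646·α + 279292·β = 835999.
Eliminating β: 279292·(row 1) − 646·(row 2) gives 1258436·α = 279292·1924 − 646·835999 = -2697546, so α = -1348773/629218.
Then β = (835999 − 646·(-1348773/629218))/279292 = 1886545/629218.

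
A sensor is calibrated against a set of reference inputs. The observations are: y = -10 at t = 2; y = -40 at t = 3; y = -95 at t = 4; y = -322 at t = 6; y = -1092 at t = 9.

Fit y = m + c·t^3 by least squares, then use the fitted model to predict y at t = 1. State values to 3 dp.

Compute the Gram sums: Σ1 = 5, Σt^3 = 1044, Σt^3·t^3 = 582986.
For Xᵀy: Σy = -1559, Σt^3·y = -872860.
Δ = 5·582986 − 1044² = 1824994.
m = ((-1559)·582986 − 1044·(-872860))/1824994 = 1195333/912497; c = (5·(-872860) − 1044·(-1559))/1824994 = -1368352/912497.
At t = 1: ŷ = (1195333/912497)·(1) + (-1368352/912497)·(1) = -173019/912497.

ŷ = -0.190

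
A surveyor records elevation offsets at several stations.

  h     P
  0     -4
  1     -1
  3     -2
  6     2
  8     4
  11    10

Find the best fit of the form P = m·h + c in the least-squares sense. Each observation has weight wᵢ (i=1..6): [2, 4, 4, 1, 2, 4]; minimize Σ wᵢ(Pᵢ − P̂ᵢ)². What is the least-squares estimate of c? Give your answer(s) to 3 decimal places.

Normal-equation sums: Σwᵢ·h·h = 688, Σwᵢ·h = 82, Σwᵢ·1 = 17.
Moment sums: Σwᵢ·h·P = 488, Σwᵢ·P = 30.
Normal equations: [[688, 82]; [82, 17]]·[m, c]ᵀ = [488, 30]ᵀ.
Eliminating c: 17·(row 1) − 82·(row 2) gives 4972·m = 17·488 − 82·30 = 5836, so m = 1459/1243.
Then c = (30 − 82·(1459/1243))/17 = -4844/1243.

c = -3.897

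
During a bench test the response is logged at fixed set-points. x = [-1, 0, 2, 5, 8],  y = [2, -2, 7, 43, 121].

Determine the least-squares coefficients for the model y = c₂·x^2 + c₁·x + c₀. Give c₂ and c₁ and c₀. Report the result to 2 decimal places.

The normal system AᵀA·[c₂, c₁, c₀]ᵀ = Aᵀy is [[4738, 644, 94]; [644, 94, 14]; [94, 14, 5]]·[c₂, c₁, c₀]ᵀ = [8849, 1195, 171]ᵀ.
Inverting the 3×3 Gram matrix, [c₂, c₁, c₀]ᵀ = [10007/4942, -707/706, -2629/2471]ᵀ.

c₂ = 2.02, c₁ = -1.00, c₀ = -1.06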